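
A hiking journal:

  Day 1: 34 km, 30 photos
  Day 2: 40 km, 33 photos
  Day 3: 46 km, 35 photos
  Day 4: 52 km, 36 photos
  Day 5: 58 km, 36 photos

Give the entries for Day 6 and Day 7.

64 km, 35 photos; 70 km, 33 photos

Km: 34, 40, 46, 52, 58 → 64 → 70 (+6 each step).
Photos — differences are 3, 2, 1, … (decreasing by 1 each time): 30, 33, 35, 36, 36 → 35 → 33.
Putting the parts together: 64 km, 35 photos and then 70 km, 33 photos.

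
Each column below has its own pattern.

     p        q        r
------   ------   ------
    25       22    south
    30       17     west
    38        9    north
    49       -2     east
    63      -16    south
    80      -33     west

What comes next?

Column p: 25, 30, 38, 49, 63, 80 → 100 (differences are 5, 8, 11, … (increasing by 3 each time)).
Column q goes 22, 17, 9, -2, -16, -33 → -53 (together with the column p always sums to 47).
For the column r, repeats south → west → north → east: south, west, north, east, south, west → north.
Putting it together: 100  -53  north.

100  -53  north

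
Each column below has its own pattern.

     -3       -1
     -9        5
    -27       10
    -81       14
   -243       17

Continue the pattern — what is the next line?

-729  19

First component: ×3 each step; -3, -9, -27, -81, -243 → -729.
For the second component, differences are 6, 5, 4, … (decreasing by 1 each time): -1, 5, 10, 14, 17 → 19.
Combining the parts gives -729  19.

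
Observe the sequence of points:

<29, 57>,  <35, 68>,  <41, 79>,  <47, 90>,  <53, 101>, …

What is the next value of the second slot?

Second slot: +11 each step, so 57, 68, 79, 90, 101 → 112.

112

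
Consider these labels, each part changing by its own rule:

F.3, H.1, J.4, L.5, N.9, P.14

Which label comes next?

For the letter, letters move forward 2 places in the alphabet: F, H, J, L, N, P → R.
For the second component, each term is the sum of the two before it: 3, 1, 4, 5, 9, 14 → 23.
Combining the parts gives R.23.

R.23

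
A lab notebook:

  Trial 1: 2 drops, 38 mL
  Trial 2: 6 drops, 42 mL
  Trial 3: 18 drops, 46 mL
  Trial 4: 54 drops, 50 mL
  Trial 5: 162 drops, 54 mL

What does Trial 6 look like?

486 drops, 58 mL

Drops — ×3 each step: 2, 6, 18, 54, 162 → 486.
For the mL, +4 each step: 38, 42, 46, 50, 54 → 58.
Putting it together: 486 drops, 58 mL.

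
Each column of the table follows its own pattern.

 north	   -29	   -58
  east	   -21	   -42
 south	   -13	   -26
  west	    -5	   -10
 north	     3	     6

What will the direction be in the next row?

east

Direction: north, east, south, west, north → east (repeats north → east → south → west).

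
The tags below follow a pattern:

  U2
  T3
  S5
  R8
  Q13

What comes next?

P21

Letter goes U, T, S, R, Q → P (letters move back 1 place in the alphabet).
For the second component, each term is the sum of the two before it: 2, 3, 5, 8, 13 → 21.
Putting it together: P21.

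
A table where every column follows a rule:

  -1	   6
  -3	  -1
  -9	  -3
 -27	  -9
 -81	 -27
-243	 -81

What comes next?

-729  -243

First component: ×3 each step; -1, -3, -9, -27, -81, -243 → -729.
For the second component, always the previous value of the first component: 6, -1, -3, -9, -27, -81 → -243.
Putting it together: -729  -243.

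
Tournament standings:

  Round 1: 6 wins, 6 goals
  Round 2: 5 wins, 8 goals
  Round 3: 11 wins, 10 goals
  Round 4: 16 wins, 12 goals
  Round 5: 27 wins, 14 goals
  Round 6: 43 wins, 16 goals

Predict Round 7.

Wins: each term is the sum of the two before it; 6, 5, 11, 16, 27, 43 → 70.
Goals goes 6, 8, 10, 12, 14, 16 → 18 (+2 each step).
Putting it together: 70 wins, 18 goals.

70 wins, 18 goals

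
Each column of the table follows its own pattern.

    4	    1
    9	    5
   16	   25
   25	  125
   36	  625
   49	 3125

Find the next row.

First component — perfect squares: 2², 3², 4², …: 4, 9, 16, 25, 36, 49 → 64.
Second component goes 1, 5, 25, 125, 625, 3125 → 15625 (×5 each step).
Combining the parts gives 64  15625.

64  15625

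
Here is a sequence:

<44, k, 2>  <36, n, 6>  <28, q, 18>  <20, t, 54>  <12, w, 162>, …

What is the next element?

<4, z, 486>

First coordinate: −8 each step, so 44, 36, 28, 20, 12 → 4.
Letter — letters move forward 3 places in the alphabet: k, n, q, t, w → z.
Third coordinate: ×3 each step, so 2, 6, 18, 54, 162 → 486.
Putting it together: <4, z, 486>.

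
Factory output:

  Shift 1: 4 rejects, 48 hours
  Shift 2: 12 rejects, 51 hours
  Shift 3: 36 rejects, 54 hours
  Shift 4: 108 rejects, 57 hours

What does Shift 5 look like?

Rejects: ×3 each step; 4, 12, 36, 108 → 324.
For the hours, +3 each step: 48, 51, 54, 57 → 60.
Putting it together: 324 rejects, 60 hours.

324 rejects, 60 hours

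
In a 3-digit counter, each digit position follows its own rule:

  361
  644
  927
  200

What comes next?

First digit: +3 each step, mod 10; 3, 6, 9, 2 → 5.
Second digit: 6, 4, 2, 0 → 8 (−2 each step, mod 10).
Third digit: 1, 4, 7, 0 → 3 (+3 each step, mod 10).
So the next label is 583.

583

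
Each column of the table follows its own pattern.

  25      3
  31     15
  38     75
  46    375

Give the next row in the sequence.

55  1875

For the first component, differences are 6, 7, 8, … (increasing by 1 each time): 25, 31, 38, 46 → 55.
Second component: ×5 each step; 3, 15, 75, 375 → 1875.
So the next row is 55  1875.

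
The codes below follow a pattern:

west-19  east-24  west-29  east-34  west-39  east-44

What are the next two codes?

west-49, east-54

Direction goes west, east, west, east, west, east → west → east (alternates west ↔ east).
Second component: +5 each step; 19, 24, 29, 34, 39, 44 → 49 → 54.
So the next two codes are west-49 and east-54.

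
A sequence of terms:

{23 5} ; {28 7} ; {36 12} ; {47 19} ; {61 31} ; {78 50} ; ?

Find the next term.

{98 81}

First component goes 23, 28, 36, 47, 61, 78 → 98 (differences are 5, 8, 11, … (increasing by 3 each time)).
Second component: 5, 7, 12, 19, 31, 50 → 81 (each term is the sum of the two before it).
Putting it together: {98 81}.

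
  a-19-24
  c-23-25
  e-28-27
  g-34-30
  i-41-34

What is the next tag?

k-49-39

Letter: letters move forward 2 places in the alphabet, so a, c, e, g, i → k.
Second component: differences are 4, 5, 6, … (increasing by 1 each time), so 19, 23, 28, 34, 41 → 49.
Third component — differences are 1, 2, 3, … (increasing by 1 each time): 24, 25, 27, 30, 34 → 39.
So the next tag is k-49-39.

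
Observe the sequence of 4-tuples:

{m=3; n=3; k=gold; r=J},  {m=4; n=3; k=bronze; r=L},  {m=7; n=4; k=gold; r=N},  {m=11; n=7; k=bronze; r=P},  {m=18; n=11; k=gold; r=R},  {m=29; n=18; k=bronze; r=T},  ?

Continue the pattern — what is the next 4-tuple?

{m=47; n=29; k=gold; r=V}

M: each term is the sum of the two before it, so 3, 4, 7, 11, 18, 29 → 47.
N: always the previous value of the m; 3, 3, 4, 7, 11, 18 → 29.
K goes gold, bronze, gold, bronze, gold, bronze → gold (alternates gold ↔ bronze).
R — letters move forward 2 places in the alphabet: J, L, N, P, R, T → V.
So the next 4-tuple is {m=47; n=29; k=gold; r=V}.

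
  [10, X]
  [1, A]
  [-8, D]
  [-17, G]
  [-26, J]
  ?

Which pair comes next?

First entry: 10, 1, -8, -17, -26 → -35 (−9 each step).
For the letter, letters move forward 3 places in the alphabet, wrapping Z→A: X, A, D, G, J → M.
So the next pair is [-35, M].

[-35, M]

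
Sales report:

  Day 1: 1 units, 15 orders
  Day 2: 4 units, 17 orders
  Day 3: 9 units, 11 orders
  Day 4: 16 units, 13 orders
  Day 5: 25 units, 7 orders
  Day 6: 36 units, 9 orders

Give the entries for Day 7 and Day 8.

For the units, perfect squares: 1², 2², 3², …: 1, 4, 9, 16, 25, 36 → 49 → 64.
Orders: alternating steps +2, −6, +2, −6, …; 15, 17, 11, 13, 7, 9 → 3 → 5.
So the next two rows are 49 units, 3 orders and 64 units, 5 orders.

49 units, 3 orders; 64 units, 5 orders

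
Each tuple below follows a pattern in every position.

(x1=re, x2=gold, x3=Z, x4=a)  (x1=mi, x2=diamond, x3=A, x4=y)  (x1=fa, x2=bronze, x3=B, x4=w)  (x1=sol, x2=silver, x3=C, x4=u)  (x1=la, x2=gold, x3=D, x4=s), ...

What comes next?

(x1=ti, x2=diamond, x3=E, x4=q)

X1 goes re, mi, fa, sol, la → ti (runs through the solfège scale do→ti).
For the x2, repeats gold → diamond → bronze → silver: gold, diamond, bronze, silver, gold → diamond.
X3 goes Z, A, B, C, D → E (letters move forward 1 place in the alphabet, wrapping Z→A).
X4: letters move back 2 places in the alphabet, wrapping A→Z; a, y, w, u, s → q.
Putting it together: (x1=ti, x2=diamond, x3=E, x4=q).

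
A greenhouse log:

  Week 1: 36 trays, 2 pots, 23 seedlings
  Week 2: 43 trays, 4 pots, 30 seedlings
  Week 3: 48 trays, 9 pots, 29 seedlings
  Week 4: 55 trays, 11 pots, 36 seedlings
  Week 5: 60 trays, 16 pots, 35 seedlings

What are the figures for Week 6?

67 trays, 18 pots, 42 seedlings

Trays — alternating steps +7, +5, +7, +5, …: 36, 43, 48, 55, 60 → 67.
Pots: 2, 4, 9, 11, 16 → 18 (alternating steps +2, +5, +2, +5, …).
Seedlings: 23, 30, 29, 36, 35 → 42 (alternating steps +7, −1, +7, −1, …).
So the next row is 67 trays, 18 pots, 42 seedlings.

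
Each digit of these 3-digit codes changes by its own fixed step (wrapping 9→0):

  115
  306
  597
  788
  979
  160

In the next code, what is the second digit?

Second digit: 1, 0, 9, 8, 7, 6 → 5 (−1 each step, mod 10).

5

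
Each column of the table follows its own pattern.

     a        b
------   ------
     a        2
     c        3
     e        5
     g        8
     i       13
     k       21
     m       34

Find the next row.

Column a: letters move forward 2 places in the alphabet, so a, c, e, g, i, k, m → o.
Column b: 2, 3, 5, 8, 13, 21, 34 → 55 (each term is the sum of the two before it).
Combining the parts gives o  55.

o  55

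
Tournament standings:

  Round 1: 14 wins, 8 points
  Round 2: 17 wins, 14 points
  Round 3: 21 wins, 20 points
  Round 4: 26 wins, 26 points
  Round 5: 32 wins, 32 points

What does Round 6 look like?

Wins: differences are 3, 4, 5, … (increasing by 1 each time), so 14, 17, 21, 26, 32 → 39.
Points: +6 each step; 8, 14, 20, 26, 32 → 38.
So the next line is 39 wins, 38 points.

39 wins, 38 points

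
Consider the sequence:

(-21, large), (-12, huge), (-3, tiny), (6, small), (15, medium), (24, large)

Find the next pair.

(33, huge)

First value — +9 each step: -21, -12, -3, 6, 15, 24 → 33.
Size: repeats large → huge → tiny → small → medium, so large, huge, tiny, small, medium, large → huge.
So the next pair is (33, huge).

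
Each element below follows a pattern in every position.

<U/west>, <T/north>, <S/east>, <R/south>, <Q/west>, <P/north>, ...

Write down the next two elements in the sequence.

Letter: letters move back 1 place in the alphabet, so U, T, S, R, Q, P → O → N.
Direction — repeats west → north → east → south: west, north, east, south, west, north → east → south.
So the next two elements are <O/east> and <N/south>.

<O/east>, <N/south>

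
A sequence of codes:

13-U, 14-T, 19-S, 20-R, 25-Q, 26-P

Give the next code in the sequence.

31-O

First component goes 13, 14, 19, 20, 25, 26 → 31 (alternating steps +1, +5, +1, +5, …).
For the letter, letters move back 1 place in the alphabet: U, T, S, R, Q, P → O.
So the next code is 31-O.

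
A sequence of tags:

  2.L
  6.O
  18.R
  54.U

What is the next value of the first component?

162

First component goes 2, 6, 18, 54 → 162 (×3 each step).
Letter goes L, O, R, U → X (letters move forward 3 places in the alphabet).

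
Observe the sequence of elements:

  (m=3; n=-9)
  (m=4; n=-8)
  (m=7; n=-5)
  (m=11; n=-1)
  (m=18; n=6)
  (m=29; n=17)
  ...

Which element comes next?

M goes 3, 4, 7, 11, 18, 29 → 47 (each term is the sum of the two before it).
N — always 12 less than the m: -9, -8, -5, -1, 6, 17 → 35.
Combining the parts gives (m=47; n=35).

(m=47; n=35)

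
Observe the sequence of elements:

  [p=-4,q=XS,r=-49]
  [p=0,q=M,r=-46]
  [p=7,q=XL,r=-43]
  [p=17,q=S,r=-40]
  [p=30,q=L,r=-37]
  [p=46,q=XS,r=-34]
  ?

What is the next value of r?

R goes -49, -46, -43, -40, -37, -34 → -31 (+3 each step).

-31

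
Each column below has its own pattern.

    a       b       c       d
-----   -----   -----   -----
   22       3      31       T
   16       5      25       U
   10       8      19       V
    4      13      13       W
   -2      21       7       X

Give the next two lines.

-8  34  1  Y; -14  55  -5  Z

Column a: 22, 16, 10, 4, -2 → -8 → -14 (−6 each step).
Column b goes 3, 5, 8, 13, 21 → 34 → 55 (each term is the sum of the two before it).
Column c goes 31, 25, 19, 13, 7 → 1 → -5 (always 9 more than the column a).
Column d: letters move forward 1 place in the alphabet; T, U, V, W, X → Y → Z.
So the next two lines are -8  34  1  Y and -14  55  -5  Z.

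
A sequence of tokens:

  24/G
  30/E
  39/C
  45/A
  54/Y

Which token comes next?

60/W

First component: 24, 30, 39, 45, 54 → 60 (alternating steps +6, +9, +6, +9, …).
Letter goes G, E, C, A, Y → W (letters move back 2 places in the alphabet, wrapping A→Z).
Putting it together: 60/W.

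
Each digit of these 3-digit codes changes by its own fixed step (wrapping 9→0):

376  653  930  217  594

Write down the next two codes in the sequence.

First digit: +3 each step, mod 10; 3, 6, 9, 2, 5 → 8 → 1.
Second digit: −2 each step, mod 10; 7, 5, 3, 1, 9 → 7 → 5.
Third digit: 6, 3, 0, 7, 4 → 1 → 8 (−3 each step, mod 10).
Putting the parts together: 871 and then 158.

871 then 158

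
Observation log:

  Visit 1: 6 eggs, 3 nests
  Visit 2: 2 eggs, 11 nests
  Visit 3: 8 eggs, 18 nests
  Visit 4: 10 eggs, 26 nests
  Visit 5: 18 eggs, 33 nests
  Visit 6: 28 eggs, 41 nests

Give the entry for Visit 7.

Eggs — each term is the sum of the two before it: 6, 2, 8, 10, 18, 28 → 46.
For the nests, alternating steps +8, +7, +8, +7, …: 3, 11, 18, 26, 33, 41 → 48.
Combining the parts gives 46 eggs, 48 nests.

46 eggs, 48 nests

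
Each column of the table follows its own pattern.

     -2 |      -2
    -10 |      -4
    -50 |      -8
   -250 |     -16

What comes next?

-1250  -32

First component: -2, -10, -50, -250 → -1250 (×5 each step).
Second component: ×2 each step; -2, -4, -8, -16 → -32.
Putting it together: -1250  -32.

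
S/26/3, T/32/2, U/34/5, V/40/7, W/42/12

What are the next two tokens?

Letter — letters move forward 1 place in the alphabet: S, T, U, V, W → X → Y.
For the second component, alternating steps +6, +2, +6, +2, …: 26, 32, 34, 40, 42 → 48 → 50.
Third component: each term is the sum of the two before it, so 3, 2, 5, 7, 12 → 19 → 31.
Putting the parts together: X/48/19 and then Y/50/31.

X/48/19, Y/50/31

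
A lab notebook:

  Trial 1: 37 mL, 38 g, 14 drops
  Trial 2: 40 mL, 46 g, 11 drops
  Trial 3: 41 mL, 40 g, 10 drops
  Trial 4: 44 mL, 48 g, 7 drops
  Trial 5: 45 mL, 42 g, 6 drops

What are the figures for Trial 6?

ML — alternating steps +3, +1, +3, +1, …: 37, 40, 41, 44, 45 → 48.
For the g, alternating steps +8, −6, +8, −6, …: 38, 46, 40, 48, 42 → 50.
Drops: 14, 11, 10, 7, 6 → 3 (together with the mL always sums to 51).
Putting it together: 48 mL, 50 g, 3 drops.

48 mL, 50 g, 3 drops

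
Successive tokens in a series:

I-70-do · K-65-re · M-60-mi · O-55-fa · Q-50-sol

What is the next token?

S-45-la

Letter: I, K, M, O, Q → S (letters move forward 2 places in the alphabet).
For the second component, −5 each step: 70, 65, 60, 55, 50 → 45.
For the note, runs through the solfège scale do→ti: do, re, mi, fa, sol → la.
Combining the parts gives S-45-la.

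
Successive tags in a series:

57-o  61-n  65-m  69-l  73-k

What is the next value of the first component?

For the first component, +4 each step: 57, 61, 65, 69, 73 → 77.
Letter: letters move back 1 place in the alphabet; o, n, m, l, k → j.

77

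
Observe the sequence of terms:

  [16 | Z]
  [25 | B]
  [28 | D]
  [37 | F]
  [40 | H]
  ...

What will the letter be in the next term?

Letter: Z, B, D, F, H → J (letters move forward 2 places in the alphabet, wrapping Z→A).

J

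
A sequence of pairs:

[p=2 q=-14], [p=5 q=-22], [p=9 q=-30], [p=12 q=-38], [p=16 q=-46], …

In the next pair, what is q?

-54

P — alternating steps +3, +4, +3, +4, …: 2, 5, 9, 12, 16 → 19.
For the q, −8 each step: -14, -22, -30, -38, -46 → -54.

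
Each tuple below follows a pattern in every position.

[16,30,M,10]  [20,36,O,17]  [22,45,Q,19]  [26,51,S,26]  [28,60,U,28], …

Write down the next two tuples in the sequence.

First value: 16, 20, 22, 26, 28 → 32 → 34 (alternating steps +4, +2, +4, +2, …).
Second value: 30, 36, 45, 51, 60 → 66 → 75 (alternating steps +6, +9, +6, +9, …).
Letter goes M, O, Q, S, U → W → Y (letters move forward 2 places in the alphabet).
Fourth value — alternating steps +7, +2, +7, +2, …: 10, 17, 19, 26, 28 → 35 → 37.
Putting the parts together: [32,66,W,35] and then [34,75,Y,37].

[32,66,W,35], [34,75,Y,37]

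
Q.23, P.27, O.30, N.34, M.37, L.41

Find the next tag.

K.44

Letter — letters move back 1 place in the alphabet: Q, P, O, N, M, L → K.
Second component: 23, 27, 30, 34, 37, 41 → 44 (alternating steps +4, +3, +4, +3, …).
So the next tag is K.44.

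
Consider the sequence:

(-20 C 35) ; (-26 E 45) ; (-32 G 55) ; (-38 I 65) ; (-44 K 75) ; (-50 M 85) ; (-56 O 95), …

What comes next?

(-62 Q 105)

First slot: -20, -26, -32, -38, -44, -50, -56 → -62 (−6 each step).
Letter: letters move forward 2 places in the alphabet, so C, E, G, I, K, M, O → Q.
For the third slot, +10 each step: 35, 45, 55, 65, 75, 85, 95 → 105.
Putting it together: (-62 Q 105).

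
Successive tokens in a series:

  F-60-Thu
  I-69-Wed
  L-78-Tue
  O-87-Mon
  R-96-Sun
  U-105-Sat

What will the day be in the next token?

Day goes Thu, Wed, Tue, Mon, Sun, Sat → Fri (runs backward through the weekdays Mon→Sun).

Fri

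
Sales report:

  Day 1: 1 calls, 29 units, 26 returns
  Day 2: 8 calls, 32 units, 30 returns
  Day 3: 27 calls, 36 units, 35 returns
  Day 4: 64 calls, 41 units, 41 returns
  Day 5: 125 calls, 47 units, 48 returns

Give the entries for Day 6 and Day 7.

For the calls, perfect cubes: 1³, 2³, 3³, …: 1, 8, 27, 64, 125 → 216 → 343.
Units: differences are 3, 4, 5, … (increasing by 1 each time), so 29, 32, 36, 41, 47 → 54 → 62.
Returns: differences are 4, 5, 6, … (increasing by 1 each time), so 26, 30, 35, 41, 48 → 56 → 65.
Putting the parts together: 216 calls, 54 units, 56 returns and then 343 calls, 62 units, 65 returns.

216 calls, 54 units, 56 returns; 343 calls, 62 units, 65 returns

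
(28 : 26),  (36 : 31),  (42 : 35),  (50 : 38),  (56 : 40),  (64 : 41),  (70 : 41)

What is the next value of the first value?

78

For the first value, alternating steps +8, +6, +8, +6, …: 28, 36, 42, 50, 56, 64, 70 → 78.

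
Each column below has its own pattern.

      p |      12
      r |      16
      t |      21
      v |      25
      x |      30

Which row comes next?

For the letter, letters move forward 2 places in the alphabet: p, r, t, v, x → z.
Second component: alternating steps +4, +5, +4, +5, …; 12, 16, 21, 25, 30 → 34.
Putting it together: z  34.

z  34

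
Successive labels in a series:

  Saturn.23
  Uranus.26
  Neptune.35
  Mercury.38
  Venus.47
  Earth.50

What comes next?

Mars.59

Planet: Saturn, Uranus, Neptune, Mercury, Venus, Earth → Mars (runs through the planets Mercury→Neptune).
For the second component, alternating steps +3, +9, +3, +9, …: 23, 26, 35, 38, 47, 50 → 59.
So the next label is Mars.59.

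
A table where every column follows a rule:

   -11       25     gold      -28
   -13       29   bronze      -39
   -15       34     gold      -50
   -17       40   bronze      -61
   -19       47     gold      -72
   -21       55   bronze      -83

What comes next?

-23  64  gold  -94

First component goes -11, -13, -15, -17, -19, -21 → -23 (−2 each step).
For the second component, differences are 4, 5, 6, … (increasing by 1 each time): 25, 29, 34, 40, 47, 55 → 64.
Rank — alternates gold ↔ bronze: gold, bronze, gold, bronze, gold, bronze → gold.
Fourth component goes -28, -39, -50, -61, -72, -83 → -94 (−11 each step).
So the next line is -23  64  gold  -94.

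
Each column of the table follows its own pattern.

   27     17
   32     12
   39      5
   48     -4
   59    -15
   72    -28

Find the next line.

First component: 27, 32, 39, 48, 59, 72 → 87 (differences are 5, 7, 9, … (increasing by 2 each time)).
Second component: together with the first component always sums to 44, so 17, 12, 5, -4, -15, -28 → -43.
Putting it together: 87  -43.

87  -43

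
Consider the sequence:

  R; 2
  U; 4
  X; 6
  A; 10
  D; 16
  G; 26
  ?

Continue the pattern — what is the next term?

Letter goes R, U, X, A, D, G → J (letters move forward 3 places in the alphabet, wrapping Z→A).
For the second value, each term is the sum of the two before it: 2, 4, 6, 10, 16, 26 → 42.
Putting it together: J; 42.

J; 42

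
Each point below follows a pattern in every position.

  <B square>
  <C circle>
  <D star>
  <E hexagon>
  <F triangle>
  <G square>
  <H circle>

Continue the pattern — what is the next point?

Letter — letters move forward 1 place in the alphabet: B, C, D, E, F, G, H → I.
Shape — repeats square → circle → star → hexagon → triangle: square, circle, star, hexagon, triangle, square, circle → star.
Combining the parts gives <I star>.

<I star>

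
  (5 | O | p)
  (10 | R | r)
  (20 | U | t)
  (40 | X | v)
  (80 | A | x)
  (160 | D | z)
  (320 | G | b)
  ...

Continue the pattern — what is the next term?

(640 | J | d)

First slot: 5, 10, 20, 40, 80, 160, 320 → 640 (×2 each step).
First letter goes O, R, U, X, A, D, G → J (letters move forward 3 places in the alphabet, wrapping Z→A).
Second letter: p, r, t, v, x, z, b → d (letters move forward 2 places in the alphabet, wrapping Z→A).
Putting it together: (640 | J | d).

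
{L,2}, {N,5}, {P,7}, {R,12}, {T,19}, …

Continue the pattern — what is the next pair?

{V,31}

Letter: letters move forward 2 places in the alphabet; L, N, P, R, T → V.
Second coordinate: 2, 5, 7, 12, 19 → 31 (each term is the sum of the two before it).
Combining the parts gives {V,31}.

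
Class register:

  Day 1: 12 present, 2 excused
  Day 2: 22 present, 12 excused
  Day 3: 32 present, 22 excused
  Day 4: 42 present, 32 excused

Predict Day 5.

52 present, 42 excused

Present: 12, 22, 32, 42 → 52 (+10 each step).
Excused — +10 each step: 2, 12, 22, 32 → 42.
Combining the parts gives 52 present, 42 excused.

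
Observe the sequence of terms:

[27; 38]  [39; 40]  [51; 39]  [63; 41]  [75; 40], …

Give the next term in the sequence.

First coordinate — +12 each step: 27, 39, 51, 63, 75 → 87.
Second coordinate: 38, 40, 39, 41, 40 → 42 (alternating steps +2, −1, +2, −1, …).
Combining the parts gives [87; 42].

[87; 42]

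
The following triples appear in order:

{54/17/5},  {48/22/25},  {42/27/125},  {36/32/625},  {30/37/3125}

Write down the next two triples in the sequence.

{24/42/15625}, {18/47/78125}

First value — −6 each step: 54, 48, 42, 36, 30 → 24 → 18.
Second value: +5 each step, so 17, 22, 27, 32, 37 → 42 → 47.
Third value goes 5, 25, 125, 625, 3125 → 15625 → 78125 (×5 each step).
So the next two triples are {24/42/15625} and {18/47/78125}.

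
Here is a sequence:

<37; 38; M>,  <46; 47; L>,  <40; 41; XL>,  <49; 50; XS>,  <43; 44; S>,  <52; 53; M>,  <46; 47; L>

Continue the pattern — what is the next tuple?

First slot — alternating steps +9, −6, +9, −6, …: 37, 46, 40, 49, 43, 52, 46 → 55.
Second slot: always 1 more than the first slot, so 38, 47, 41, 50, 44, 53, 47 → 56.
Size: repeats M → L → XL → XS → S; M, L, XL, XS, S, M, L → XL.
Putting it together: <55; 56; XL>.

<55; 56; XL>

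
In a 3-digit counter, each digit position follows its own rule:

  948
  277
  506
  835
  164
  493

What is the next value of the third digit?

For the third digit, −1 each step, mod 10: 8, 7, 6, 5, 4, 3 → 2.

2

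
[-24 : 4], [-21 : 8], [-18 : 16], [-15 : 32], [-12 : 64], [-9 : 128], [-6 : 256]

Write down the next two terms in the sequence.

[-3 : 512], [0 : 1024]

For the first slot, +3 each step: -24, -21, -18, -15, -12, -9, -6 → -3 → 0.
For the second slot, ×2 each step: 4, 8, 16, 32, 64, 128, 256 → 512 → 1024.
Putting the parts together: [-3 : 512] and then [0 : 1024].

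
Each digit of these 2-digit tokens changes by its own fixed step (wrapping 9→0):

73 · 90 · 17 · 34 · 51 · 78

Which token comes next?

95

First digit goes 7, 9, 1, 3, 5, 7 → 9 (+2 each step, mod 10).
Second digit: −3 each step, mod 10; 3, 0, 7, 4, 1, 8 → 5.
Combining the parts gives 95.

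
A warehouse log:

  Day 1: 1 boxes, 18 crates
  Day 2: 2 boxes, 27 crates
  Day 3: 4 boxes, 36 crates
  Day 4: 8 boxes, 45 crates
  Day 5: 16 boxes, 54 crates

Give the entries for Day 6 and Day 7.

32 boxes, 63 crates; 64 boxes, 72 crates

Boxes: 1, 2, 4, 8, 16 → 32 → 64 (×2 each step).
Crates goes 18, 27, 36, 45, 54 → 63 → 72 (+9 each step).
Putting the parts together: 32 boxes, 63 crates and then 64 boxes, 72 crates.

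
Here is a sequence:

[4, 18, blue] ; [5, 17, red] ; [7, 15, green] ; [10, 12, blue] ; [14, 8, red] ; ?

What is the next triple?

First slot — differences are 1, 2, 3, … (increasing by 1 each time): 4, 5, 7, 10, 14 → 19.
Second slot: 18, 17, 15, 12, 8 → 3 (together with the first slot always sums to 22).
Colour — repeats blue → red → green: blue, red, green, blue, red → green.
Putting it together: [19, 3, green].

[19, 3, green]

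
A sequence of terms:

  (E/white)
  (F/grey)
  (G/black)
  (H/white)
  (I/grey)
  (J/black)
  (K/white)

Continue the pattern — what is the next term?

(L/grey)

Letter: E, F, G, H, I, J, K → L (letters move forward 1 place in the alphabet).
Shade: repeats white → grey → black; white, grey, black, white, grey, black, white → grey.
Combining the parts gives (L/grey).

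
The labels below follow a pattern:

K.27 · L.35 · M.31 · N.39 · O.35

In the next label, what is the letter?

P

Letter: letters move forward 1 place in the alphabet; K, L, M, N, O → P.
Second component: alternating steps +8, −4, +8, −4, …; 27, 35, 31, 39, 35 → 43.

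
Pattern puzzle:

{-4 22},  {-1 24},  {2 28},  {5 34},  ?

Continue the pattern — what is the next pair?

{8 42}

First entry — +3 each step: -4, -1, 2, 5 → 8.
Second entry: differences are 2, 4, 6, … (increasing by 2 each time); 22, 24, 28, 34 → 42.
Putting it together: {8 42}.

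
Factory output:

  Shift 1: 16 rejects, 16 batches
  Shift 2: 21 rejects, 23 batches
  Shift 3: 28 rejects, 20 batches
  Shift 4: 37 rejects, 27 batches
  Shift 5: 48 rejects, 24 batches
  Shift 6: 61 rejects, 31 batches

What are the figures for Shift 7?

Rejects — differences are 5, 7, 9, … (increasing by 2 each time): 16, 21, 28, 37, 48, 61 → 76.
Batches: alternating steps +7, −3, +7, −3, …, so 16, 23, 20, 27, 24, 31 → 28.
So the next record is 76 rejects, 28 batches.

76 rejects, 28 batches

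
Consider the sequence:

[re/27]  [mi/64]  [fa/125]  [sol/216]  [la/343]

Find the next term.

[ti/512]

Note: re, mi, fa, sol, la → ti (runs through the solfège scale do→ti).
Second slot: perfect cubes: 3³, 4³, 5³, …, so 27, 64, 125, 216, 343 → 512.
So the next term is [ti/512].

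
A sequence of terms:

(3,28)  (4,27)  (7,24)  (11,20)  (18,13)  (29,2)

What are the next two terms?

(47,-16), (76,-45)

For the first coordinate, each term is the sum of the two before it: 3, 4, 7, 11, 18, 29 → 47 → 76.
For the second coordinate, together with the first coordinate always sums to 31: 28, 27, 24, 20, 13, 2 → -16 → -45.
So the next two terms are (47,-16) and (76,-45).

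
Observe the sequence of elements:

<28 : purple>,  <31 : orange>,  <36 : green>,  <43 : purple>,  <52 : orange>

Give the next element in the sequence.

First part goes 28, 31, 36, 43, 52 → 63 (differences are 3, 5, 7, … (increasing by 2 each time)).
Colour: purple, orange, green, purple, orange → green (repeats purple → orange → green).
Combining the parts gives <63 : green>.

<63 : green>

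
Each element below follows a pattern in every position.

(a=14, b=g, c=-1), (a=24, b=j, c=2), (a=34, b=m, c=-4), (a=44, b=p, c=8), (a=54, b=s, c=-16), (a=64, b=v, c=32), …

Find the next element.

A: +10 each step; 14, 24, 34, 44, 54, 64 → 74.
B: letters move forward 3 places in the alphabet, so g, j, m, p, s, v → y.
C: -1, 2, -4, 8, -16, 32 → -64 (×(-2) each step).
Putting it together: (a=74, b=y, c=-64).

(a=74, b=y, c=-64)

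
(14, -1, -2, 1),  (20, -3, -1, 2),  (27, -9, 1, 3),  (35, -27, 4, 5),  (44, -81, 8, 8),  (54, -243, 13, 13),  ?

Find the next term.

(65, -729, 19, 21)

First entry — differences are 6, 7, 8, … (increasing by 1 each time): 14, 20, 27, 35, 44, 54 → 65.
For the second entry, ×3 each step: -1, -3, -9, -27, -81, -243 → -729.
For the third entry, differences are 1, 2, 3, … (increasing by 1 each time): -2, -1, 1, 4, 8, 13 → 19.
Fourth entry: each term is the sum of the two before it, so 1, 2, 3, 5, 8, 13 → 21.
Combining the parts gives (65, -729, 19, 21).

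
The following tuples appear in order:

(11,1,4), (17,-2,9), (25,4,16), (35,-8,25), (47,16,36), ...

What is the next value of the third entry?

49

First entry — differences are 6, 8, 10, … (increasing by 2 each time): 11, 17, 25, 35, 47 → 61.
Second entry: ×(-2) each step, so 1, -2, 4, -8, 16 → -32.
Third entry goes 4, 9, 16, 25, 36 → 49 (perfect squares: 2², 3², 4², …).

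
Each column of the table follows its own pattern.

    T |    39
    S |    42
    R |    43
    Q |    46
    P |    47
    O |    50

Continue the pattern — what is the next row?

N  51

Letter — letters move back 1 place in the alphabet: T, S, R, Q, P, O → N.
Second component goes 39, 42, 43, 46, 47, 50 → 51 (alternating steps +3, +1, +3, +1, …).
Putting it together: N  51.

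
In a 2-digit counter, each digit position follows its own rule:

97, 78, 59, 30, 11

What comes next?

First digit: 9, 7, 5, 3, 1 → 9 (−2 each step, mod 10).
Second digit: +1 each step, mod 10, so 7, 8, 9, 0, 1 → 2.
Putting it together: 92.

92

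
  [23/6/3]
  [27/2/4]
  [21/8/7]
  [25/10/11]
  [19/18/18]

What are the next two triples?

[23/28/29], [17/46/47]

First coordinate: 23, 27, 21, 25, 19 → 23 → 17 (alternating steps +4, −6, +4, −6, …).
Second coordinate: each term is the sum of the two before it, so 6, 2, 8, 10, 18 → 28 → 46.
Third coordinate goes 3, 4, 7, 11, 18 → 29 → 47 (each term is the sum of the two before it).
So the next two triples are [23/28/29] and [17/46/47].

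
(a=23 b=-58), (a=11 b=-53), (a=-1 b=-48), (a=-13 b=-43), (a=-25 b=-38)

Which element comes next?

(a=-37 b=-33)

A: −12 each step, so 23, 11, -1, -13, -25 → -37.
For the b, +5 each step: -58, -53, -48, -43, -38 → -33.
So the next element is (a=-37 b=-33).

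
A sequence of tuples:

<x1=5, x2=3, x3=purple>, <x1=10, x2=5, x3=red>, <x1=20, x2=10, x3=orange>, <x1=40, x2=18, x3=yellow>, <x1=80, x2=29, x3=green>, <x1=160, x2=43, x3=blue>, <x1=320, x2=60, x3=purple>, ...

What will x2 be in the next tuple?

80

X2: 3, 5, 10, 18, 29, 43, 60 → 80 (differences are 2, 5, 8, … (increasing by 3 each time)).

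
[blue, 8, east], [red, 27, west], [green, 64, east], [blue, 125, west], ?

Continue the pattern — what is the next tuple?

Colour: repeats blue → red → green; blue, red, green, blue → red.
For the second entry, perfect cubes: 2³, 3³, 4³, …: 8, 27, 64, 125 → 216.
Direction — alternates east ↔ west: east, west, east, west → east.
Putting it together: [red, 216, east].

[red, 216, east]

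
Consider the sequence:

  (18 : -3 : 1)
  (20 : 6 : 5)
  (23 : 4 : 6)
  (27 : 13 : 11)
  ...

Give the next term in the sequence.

First entry: differences are 2, 3, 4, … (increasing by 1 each time), so 18, 20, 23, 27 → 32.
Second entry: alternating steps +9, −2, +9, −2, …; -3, 6, 4, 13 → 11.
Third entry — each term is the sum of the two before it: 1, 5, 6, 11 → 17.
So the next term is (32 : 11 : 17).

(32 : 11 : 17)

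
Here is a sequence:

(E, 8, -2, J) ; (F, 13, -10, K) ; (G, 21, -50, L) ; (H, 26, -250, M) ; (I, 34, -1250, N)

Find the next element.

(J, 39, -6250, O)

First letter: letters move forward 1 place in the alphabet; E, F, G, H, I → J.
Second component: alternating steps +5, +8, +5, +8, …; 8, 13, 21, 26, 34 → 39.
Third component — ×5 each step: -2, -10, -50, -250, -1250 → -6250.
Second letter: J, K, L, M, N → O (letters move forward 1 place in the alphabet).
Combining the parts gives (J, 39, -6250, O).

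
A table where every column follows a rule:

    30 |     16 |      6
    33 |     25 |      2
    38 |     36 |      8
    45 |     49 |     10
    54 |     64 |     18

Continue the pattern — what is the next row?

First component — differences are 3, 5, 7, … (increasing by 2 each time): 30, 33, 38, 45, 54 → 65.
Second component: perfect squares: 4², 5², 6², …, so 16, 25, 36, 49, 64 → 81.
Third component goes 6, 2, 8, 10, 18 → 28 (each term is the sum of the two before it).
Combining the parts gives 65  81  28.

65  81  28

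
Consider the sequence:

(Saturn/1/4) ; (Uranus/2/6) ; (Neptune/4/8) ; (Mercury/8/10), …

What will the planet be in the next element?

Venus

Planet — runs through the planets Mercury→Neptune: Saturn, Uranus, Neptune, Mercury → Venus.
Second value: 1, 2, 4, 8 → 16 (×2 each step).
Third value: 4, 6, 8, 10 → 12 (+2 each step).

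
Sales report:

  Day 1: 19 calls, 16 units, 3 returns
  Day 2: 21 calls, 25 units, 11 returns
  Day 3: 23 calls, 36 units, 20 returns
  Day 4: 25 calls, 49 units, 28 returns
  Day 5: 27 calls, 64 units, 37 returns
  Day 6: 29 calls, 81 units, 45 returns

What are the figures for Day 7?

31 calls, 100 units, 54 returns

Calls: +2 each step; 19, 21, 23, 25, 27, 29 → 31.
Units — perfect squares: 4², 5², 6², …: 16, 25, 36, 49, 64, 81 → 100.
Returns goes 3, 11, 20, 28, 37, 45 → 54 (alternating steps +8, +9, +8, +9, …).
Combining the parts gives 31 calls, 100 units, 54 returns.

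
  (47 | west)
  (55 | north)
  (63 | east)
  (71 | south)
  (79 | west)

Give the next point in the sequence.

First coordinate: 47, 55, 63, 71, 79 → 87 (+8 each step).
Direction goes west, north, east, south, west → north (repeats west → north → east → south).
So the next point is (87 | north).

(87 | north)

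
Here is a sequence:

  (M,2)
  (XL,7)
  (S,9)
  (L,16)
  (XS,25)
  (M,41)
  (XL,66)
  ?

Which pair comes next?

(S,107)

Size goes M, XL, S, L, XS, M, XL → S (repeats M → XL → S → L → XS).
Second part: each term is the sum of the two before it; 2, 7, 9, 16, 25, 41, 66 → 107.
Putting it together: (S,107).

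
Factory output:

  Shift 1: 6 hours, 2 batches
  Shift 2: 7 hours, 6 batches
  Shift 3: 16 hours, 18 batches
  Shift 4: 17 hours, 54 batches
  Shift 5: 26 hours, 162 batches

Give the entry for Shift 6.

For the hours, alternating steps +1, +9, +1, +9, …: 6, 7, 16, 17, 26 → 27.
Batches — ×3 each step: 2, 6, 18, 54, 162 → 486.
So the next line is 27 hours, 486 batches.

27 hours, 486 batches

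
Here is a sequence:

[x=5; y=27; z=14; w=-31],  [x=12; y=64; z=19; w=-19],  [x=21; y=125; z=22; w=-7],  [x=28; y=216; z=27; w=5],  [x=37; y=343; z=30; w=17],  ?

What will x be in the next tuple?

44

X goes 5, 12, 21, 28, 37 → 44 (alternating steps +7, +9, +7, +9, …).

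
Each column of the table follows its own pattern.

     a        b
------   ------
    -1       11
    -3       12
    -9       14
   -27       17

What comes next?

-81  21

Column a goes -1, -3, -9, -27 → -81 (×3 each step).
For the column b, differences are 1, 2, 3, … (increasing by 1 each time): 11, 12, 14, 17 → 21.
Combining the parts gives -81  21.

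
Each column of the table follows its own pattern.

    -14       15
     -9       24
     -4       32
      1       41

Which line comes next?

First component: -14, -9, -4, 1 → 6 (+5 each step).
Second component: alternating steps +9, +8, +9, +8, …, so 15, 24, 32, 41 → 49.
Combining the parts gives 6  49.

6  49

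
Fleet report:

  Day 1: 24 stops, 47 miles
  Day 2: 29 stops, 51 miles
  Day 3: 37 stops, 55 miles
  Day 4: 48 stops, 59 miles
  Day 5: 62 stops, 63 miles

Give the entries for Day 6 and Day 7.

Stops — differences are 5, 8, 11, … (increasing by 3 each time): 24, 29, 37, 48, 62 → 79 → 99.
Miles: +4 each step; 47, 51, 55, 59, 63 → 67 → 71.
Putting the parts together: 79 stops, 67 miles and then 99 stops, 71 miles.

79 stops, 67 miles; 99 stops, 71 miles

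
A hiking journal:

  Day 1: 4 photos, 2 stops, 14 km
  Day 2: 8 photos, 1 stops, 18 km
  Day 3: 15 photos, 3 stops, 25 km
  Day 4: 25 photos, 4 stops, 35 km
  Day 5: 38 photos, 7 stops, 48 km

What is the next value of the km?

64

Photos goes 4, 8, 15, 25, 38 → 54 (differences are 4, 7, 10, … (increasing by 3 each time)).
Stops — each term is the sum of the two before it: 2, 1, 3, 4, 7 → 11.
Km: always 10 more than the photos; 14, 18, 25, 35, 48 → 64.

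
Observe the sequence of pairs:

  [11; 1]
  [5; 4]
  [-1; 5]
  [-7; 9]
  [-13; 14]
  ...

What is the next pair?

[-19; 23]

First value goes 11, 5, -1, -7, -13 → -19 (−6 each step).
For the second value, each term is the sum of the two before it: 1, 4, 5, 9, 14 → 23.
Putting it together: [-19; 23].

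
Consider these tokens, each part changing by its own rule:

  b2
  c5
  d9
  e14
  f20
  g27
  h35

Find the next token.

i44

For the letter, letters move forward 1 place in the alphabet: b, c, d, e, f, g, h → i.
Second component: differences are 3, 4, 5, … (increasing by 1 each time); 2, 5, 9, 14, 20, 27, 35 → 44.
Combining the parts gives i44.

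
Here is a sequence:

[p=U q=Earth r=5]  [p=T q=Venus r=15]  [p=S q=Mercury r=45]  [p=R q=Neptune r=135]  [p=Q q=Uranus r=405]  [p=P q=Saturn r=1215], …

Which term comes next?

P: letters move back 1 place in the alphabet, so U, T, S, R, Q, P → O.
Q: runs backward through the planets Mercury→Neptune; Earth, Venus, Mercury, Neptune, Uranus, Saturn → Jupiter.
R goes 5, 15, 45, 135, 405, 1215 → 3645 (×3 each step).
Putting it together: [p=O q=Jupiter r=3645].

[p=O q=Jupiter r=3645]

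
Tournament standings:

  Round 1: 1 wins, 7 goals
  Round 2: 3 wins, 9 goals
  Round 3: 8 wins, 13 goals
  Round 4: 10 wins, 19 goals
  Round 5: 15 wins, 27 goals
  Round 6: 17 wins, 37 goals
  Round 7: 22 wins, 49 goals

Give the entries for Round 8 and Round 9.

24 wins, 63 goals; 29 wins, 79 goals

Wins: alternating steps +2, +5, +2, +5, …, so 1, 3, 8, 10, 15, 17, 22 → 24 → 29.
For the goals, differences are 2, 4, 6, … (increasing by 2 each time): 7, 9, 13, 19, 27, 37, 49 → 63 → 79.
So the next two lines are 24 wins, 63 goals and 29 wins, 79 goals.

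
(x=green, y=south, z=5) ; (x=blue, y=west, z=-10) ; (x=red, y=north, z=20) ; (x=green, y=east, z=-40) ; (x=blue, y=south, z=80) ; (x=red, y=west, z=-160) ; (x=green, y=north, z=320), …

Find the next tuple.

(x=blue, y=east, z=-640)

X: green, blue, red, green, blue, red, green → blue (repeats green → blue → red).
Y: repeats south → west → north → east, so south, west, north, east, south, west, north → east.
Z goes 5, -10, 20, -40, 80, -160, 320 → -640 (×(-2) each step).
So the next tuple is (x=blue, y=east, z=-640).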